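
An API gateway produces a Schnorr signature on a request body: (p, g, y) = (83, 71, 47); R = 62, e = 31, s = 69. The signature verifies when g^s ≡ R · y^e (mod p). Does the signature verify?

does not verify

g^s mod p:
Squares mod 83: 71^1≡71, 71^2≡61, 71^4≡69, 71^8≡30, 71^16≡70, 71^32≡3, 71^64≡9
69 = 64 + 4 + 1, so 71^69 ≡ 9·69·71 ≡ 18 (mod 83)
R · y^e mod p:
Squares mod 83: 47^1≡47, 47^2≡51, 47^4≡28, 47^8≡37, 47^16≡41
31 = 16 + 8 + 4 + 2 + 1, so 47^31 ≡ 41·37·28·51·47 ≡ 34 (mod 83)
62·34 = 2108 ≡ 33 (mod 83)
18 ≠ 33; the check fails.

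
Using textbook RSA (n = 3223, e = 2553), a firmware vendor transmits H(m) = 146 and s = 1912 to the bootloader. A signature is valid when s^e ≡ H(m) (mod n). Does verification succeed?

Squares mod 3223: s^1≡1912, s^2≡862, s^4≡1754, s^8≡1774, s^16≡1428, s^32≡2248, s^64≡3063, s^128≡3039, s^256≡1626, s^512≡1016, s^1024≡896, s^2048≡289
2553 = 2048 + 256 + 128 + 64 + 32 + 16 + 8 + 1, so s^2553 ≡ 289·1626·3039·3063·2248·1428·1774·1912 ≡ 146 (mod 3223)
146 = H(m), so the signature checks out.

passes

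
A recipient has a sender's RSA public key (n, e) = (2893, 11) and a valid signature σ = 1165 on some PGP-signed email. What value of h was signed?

417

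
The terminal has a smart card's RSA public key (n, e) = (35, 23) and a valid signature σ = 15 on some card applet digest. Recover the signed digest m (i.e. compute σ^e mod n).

σ^2 ≡ 15^2 = 225 ≡ 15
σ^4 ≡ 15^2 = 225 ≡ 15
σ^8 ≡ 15^2 = 225 ≡ 15
σ^16 ≡ 15^2 = 225 ≡ 15
23 = 16 + 4 + 2 + 1, so σ^23 ≡ 15·15·15·15 ≡ 15 (mod 35)

15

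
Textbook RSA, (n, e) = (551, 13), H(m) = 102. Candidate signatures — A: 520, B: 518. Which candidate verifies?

Candidate A: 520^2 = 270400 ≡ 410; 520^4 ≡ 410^2 = 168100 ≡ 45; 520^8 ≡ 45^2 = 2025 ≡ 372; 13 = 8 + 4 + 1, so 520^13 ≡ 372·45·520 ≡ 102 (mod 551)
  → matches H(m) = 102
Candidate B: 518^2 = 268324 ≡ 538; 518^4 ≡ 538^2 = 289444 ≡ 169; 518^8 ≡ 169^2 = 28561 ≡ 460; 13 = 8 + 4 + 1, so 518^13 ≡ 460·169·518 ≡ 36 (mod 551)

A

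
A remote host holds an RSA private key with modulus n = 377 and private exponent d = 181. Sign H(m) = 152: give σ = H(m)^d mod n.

373

(H(m))^2 ≡ 152^2 = 23104 ≡ 107
(H(m))^4 ≡ 107^2 = 11449 ≡ 139
(H(m))^8 ≡ 139^2 = 19321 ≡ 94
(H(m))^16 ≡ 94^2 = 8836 ≡ 165
(H(m))^32 ≡ 165^2 = 27225 ≡ 81
(H(m))^64 ≡ 81^2 = 6561 ≡ 152
(H(m))^128 ≡ 152^2 = 23104 ≡ 107
181 = 128 + 32 + 16 + 4 + 1, so (H(m))^181 ≡ 107·81·165·139·152 ≡ 373 (mod 377)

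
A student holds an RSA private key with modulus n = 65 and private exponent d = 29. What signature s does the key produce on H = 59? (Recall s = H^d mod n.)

24

H^2 ≡ 59^2 = 3481 ≡ 36
H^4 ≡ 36^2 = 1296 ≡ 61
H^8 ≡ 61^2 = 3721 ≡ 16
H^16 ≡ 16^2 = 256 ≡ 61
29 = 16 + 8 + 4 + 1, so H^29 ≡ 61·16·61·59 ≡ 24 (mod 65)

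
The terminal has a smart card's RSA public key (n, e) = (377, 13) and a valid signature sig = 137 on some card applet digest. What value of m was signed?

sig^2 ≡ 137^2 = 18769 ≡ 296
sig^4 ≡ 296^2 = 87616 ≡ 152
sig^8 ≡ 152^2 = 23104 ≡ 107
13 = 8 + 4 + 1, so sig^13 ≡ 107·152·137 ≡ 98 (mod 377)

98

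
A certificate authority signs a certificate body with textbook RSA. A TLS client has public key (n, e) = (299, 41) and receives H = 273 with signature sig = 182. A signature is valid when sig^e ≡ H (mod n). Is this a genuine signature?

genuine

Squares mod 299: sig^1≡182, sig^2≡234, sig^4≡39, sig^8≡26, sig^16≡78, sig^32≡104
41 = 32 + 8 + 1, so sig^41 ≡ 104·26·182 ≡ 273 (mod 299)
sig^41 mod 299 = 273 matches H.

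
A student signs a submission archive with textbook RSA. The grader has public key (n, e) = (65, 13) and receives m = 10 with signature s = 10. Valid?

yes

Squares mod 65: s^1≡10, s^2≡35, s^4≡55, s^8≡35
13 = 8 + 4 + 1, so s^13 ≡ 35·55·10 ≡ 10 (mod 65)
Since 10 equals the digest 10, verification succeeds.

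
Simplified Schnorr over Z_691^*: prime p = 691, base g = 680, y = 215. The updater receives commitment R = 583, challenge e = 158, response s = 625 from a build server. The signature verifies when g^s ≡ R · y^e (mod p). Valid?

g^s mod p:
680^625 mod 691 = 130
R · y^e mod p:
215^158 mod 691 = 677
583·677 = 394691 ≡ 130 (mod 691)
130 ≡ 130 (mod 691); signature holds.

yes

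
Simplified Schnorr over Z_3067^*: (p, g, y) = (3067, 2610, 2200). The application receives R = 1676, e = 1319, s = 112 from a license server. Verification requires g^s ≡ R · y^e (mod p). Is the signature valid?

invalid

g^s mod p:
2610^2 = 6812100 ≡ 293
2610^4 ≡ 293^2 = 85849 ≡ 3040
2610^8 ≡ 3040^2 = 9241600 ≡ 729
2610^16 ≡ 729^2 = 531441 ≡ 850
2610^32 ≡ 850^2 = 722500 ≡ 1755
2610^64 ≡ 1755^2 = 3080025 ≡ 757
112 = 64 + 32 + 16, so 2610^112 ≡ 757·1755·850 ≡ 685 (mod 3067)
R · y^e mod p:
2200^2 = 4840000 ≡ 274
2200^4 ≡ 274^2 = 75076 ≡ 1468
2200^8 ≡ 1468^2 = 2155024 ≡ 1990
2200^16 ≡ 1990^2 = 3960100 ≡ 603
2200^32 ≡ 603^2 = 363609 ≡ 1703
2200^64 ≡ 1703^2 = 2900209 ≡ 1894
2200^128 ≡ 1894^2 = 3587236 ≡ 1913
2200^256 ≡ 1913^2 = 3659569 ≡ 638
2200^512 ≡ 638^2 = 407044 ≡ 2200
2200^1024 ≡ 2200^2 = 4840000 ≡ 274
1319 = 1024 + 256 + 32 + 4 + 2 + 1, so 2200^1319 ≡ 274·638·1703·1468·274·2200 ≡ 49 (mod 3067)
1676·49 = 82124 ≡ 2382 (mod 3067)
685 ≠ 2382; the check fails.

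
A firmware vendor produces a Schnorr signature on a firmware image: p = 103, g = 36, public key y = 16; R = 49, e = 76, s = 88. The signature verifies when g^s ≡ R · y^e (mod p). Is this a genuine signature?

genuine

g^s mod p:
36^2 = 1296 ≡ 60
36^4 ≡ 60^2 = 3600 ≡ 98
36^8 ≡ 98^2 = 9604 ≡ 25
36^16 ≡ 25^2 = 625 ≡ 7
36^32 ≡ 7^2 = 49
36^64 ≡ 49^2 = 2401 ≡ 32
88 = 64 + 16 + 8, so 36^88 ≡ 32·7·25 ≡ 38 (mod 103)
R · y^e mod p:
16^2 = 256 ≡ 50
16^4 ≡ 50^2 = 2500 ≡ 28
16^8 ≡ 28^2 = 784 ≡ 63
16^16 ≡ 63^2 = 3969 ≡ 55
16^32 ≡ 55^2 = 3025 ≡ 38
16^64 ≡ 38^2 = 1444 ≡ 2
76 = 64 + 8 + 4, so 16^76 ≡ 2·63·28 ≡ 26 (mod 103)
49·26 = 1274 ≡ 38 (mod 103)
38 ≡ 38 (mod 103); signature holds.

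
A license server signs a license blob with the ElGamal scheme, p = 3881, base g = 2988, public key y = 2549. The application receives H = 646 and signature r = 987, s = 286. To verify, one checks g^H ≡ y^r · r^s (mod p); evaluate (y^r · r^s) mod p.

2858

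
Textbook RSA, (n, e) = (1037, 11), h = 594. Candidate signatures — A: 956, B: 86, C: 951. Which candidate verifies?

C

Candidate A: Squares mod 1037: 956^1≡956, 956^2≡339, 956^4≡851, 956^8≡375; 11 = 8 + 2 + 1, so 956^11 ≡ 375·339·956 ≡ 285 (mod 1037)
Candidate B: Squares mod 1037: 86^1≡86, 86^2≡137, 86^4≡103, 86^8≡239; 11 = 8 + 2 + 1, so 86^11 ≡ 239·137·86 ≡ 443 (mod 1037)
Candidate C: Squares mod 1037: 951^1≡951, 951^2≡137, 951^4≡103, 951^8≡239; 11 = 8 + 2 + 1, so 951^11 ≡ 239·137·951 ≡ 594 (mod 1037)
  → matches h = 594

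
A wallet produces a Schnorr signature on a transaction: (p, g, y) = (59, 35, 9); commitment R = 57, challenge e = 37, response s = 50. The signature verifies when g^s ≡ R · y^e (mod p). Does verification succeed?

g^s mod p:
Squares mod 59: 35^1≡35, 35^2≡45, 35^4≡19, 35^8≡7, 35^16≡49, 35^32≡41
50 = 32 + 16 + 2, so 35^50 ≡ 41·49·45 ≡ 17 (mod 59)
R · y^e mod p:
Squares mod 59: 9^1≡9, 9^2≡22, 9^4≡12, 9^8≡26, 9^16≡27, 9^32≡21
37 = 32 + 4 + 1, so 9^37 ≡ 21·12·9 ≡ 26 (mod 59)
57·26 = 1482 ≡ 7 (mod 59)
17 ≠ 7; the check fails.

fails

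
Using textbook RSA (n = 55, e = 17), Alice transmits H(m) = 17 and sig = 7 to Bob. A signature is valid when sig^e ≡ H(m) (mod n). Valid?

yes

sig^2 ≡ 7^2 = 49
sig^4 ≡ 49^2 = 2401 ≡ 36
sig^8 ≡ 36^2 = 1296 ≡ 31
sig^16 ≡ 31^2 = 961 ≡ 26
17 = 16 + 1, so sig^17 ≡ 26·7 ≡ 17 (mod 55)
Since 17 equals the digest 17, verification succeeds.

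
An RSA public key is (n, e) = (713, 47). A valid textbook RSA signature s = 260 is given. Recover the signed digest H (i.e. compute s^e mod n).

228

Squares mod 713: s^1≡260, s^2≡578, s^4≡400, s^8≡288, s^16≡236, s^32≡82
47 = 32 + 8 + 4 + 2 + 1, so s^47 ≡ 82·288·400·578·260 ≡ 228 (mod 713)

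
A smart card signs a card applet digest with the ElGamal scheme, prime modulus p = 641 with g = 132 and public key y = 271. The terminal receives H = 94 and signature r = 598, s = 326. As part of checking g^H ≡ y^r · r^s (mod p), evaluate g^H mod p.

285

132^94 mod 641 = 285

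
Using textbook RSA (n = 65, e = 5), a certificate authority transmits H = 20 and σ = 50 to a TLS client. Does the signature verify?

σ^2 ≡ 50^2 = 2500 ≡ 30
σ^4 ≡ 30^2 = 900 ≡ 55
5 = 4 + 1, so σ^5 ≡ 55·50 ≡ 20 (mod 65)
Since 20 equals the digest 20, verification succeeds.

verifies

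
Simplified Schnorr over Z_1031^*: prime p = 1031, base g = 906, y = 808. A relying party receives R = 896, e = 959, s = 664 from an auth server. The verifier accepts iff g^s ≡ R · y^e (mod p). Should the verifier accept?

reject

g^s mod p:
906^2 = 820836 ≡ 160
906^4 ≡ 160^2 = 25600 ≡ 856
906^8 ≡ 856^2 = 732736 ≡ 726
906^16 ≡ 726^2 = 527076 ≡ 235
906^32 ≡ 235^2 = 55225 ≡ 582
906^64 ≡ 582^2 = 338724 ≡ 556
906^128 ≡ 556^2 = 309136 ≡ 867
906^256 ≡ 867^2 = 751689 ≡ 90
906^512 ≡ 90^2 = 8100 ≡ 883
664 = 512 + 128 + 16 + 8, so 906^664 ≡ 883·867·235·726 ≡ 397 (mod 1031)
R · y^e mod p:
808^2 = 652864 ≡ 241
808^4 ≡ 241^2 = 58081 ≡ 345
808^8 ≡ 345^2 = 119025 ≡ 460
808^16 ≡ 460^2 = 211600 ≡ 245
808^32 ≡ 245^2 = 60025 ≡ 227
808^64 ≡ 227^2 = 51529 ≡ 1010
808^128 ≡ 1010^2 = 1020100 ≡ 441
808^256 ≡ 441^2 = 194481 ≡ 653
808^512 ≡ 653^2 = 426409 ≡ 606
959 = 512 + 256 + 128 + 32 + 16 + 8 + 4 + 2 + 1, so 808^959 ≡ 606·653·441·227·245·460·345·241·808 ≡ 52 (mod 1031)
896·52 = 46592 ≡ 197 (mod 1031)
397 ≠ 197; the check fails.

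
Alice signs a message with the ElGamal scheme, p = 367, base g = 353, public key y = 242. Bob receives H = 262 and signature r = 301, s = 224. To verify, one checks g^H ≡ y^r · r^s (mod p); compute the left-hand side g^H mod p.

353^2 = 124609 ≡ 196
353^4 ≡ 196^2 = 38416 ≡ 248
353^8 ≡ 248^2 = 61504 ≡ 215
353^16 ≡ 215^2 = 46225 ≡ 350
353^32 ≡ 350^2 = 122500 ≡ 289
353^64 ≡ 289^2 = 83521 ≡ 212
353^128 ≡ 212^2 = 44944 ≡ 170
353^256 ≡ 170^2 = 28900 ≡ 274
262 = 256 + 4 + 2, so 353^262 ≡ 274·248·196 ≡ 162 (mod 367)

162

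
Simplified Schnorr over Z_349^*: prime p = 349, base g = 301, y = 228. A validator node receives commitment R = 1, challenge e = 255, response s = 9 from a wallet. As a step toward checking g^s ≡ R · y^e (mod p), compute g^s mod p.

301^2 = 90601 ≡ 210
301^4 ≡ 210^2 = 44100 ≡ 126
301^8 ≡ 126^2 = 15876 ≡ 171
9 = 8 + 1, so 301^9 ≡ 171·301 ≡ 168 (mod 349)

168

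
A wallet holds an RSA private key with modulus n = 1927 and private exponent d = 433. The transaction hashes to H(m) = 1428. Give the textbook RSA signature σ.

1160

(H(m))^433 mod 1927 = 1160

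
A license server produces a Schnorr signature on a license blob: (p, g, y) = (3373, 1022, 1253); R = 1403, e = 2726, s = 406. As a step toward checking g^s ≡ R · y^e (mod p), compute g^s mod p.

1564

1022^406 mod 3373 = 1564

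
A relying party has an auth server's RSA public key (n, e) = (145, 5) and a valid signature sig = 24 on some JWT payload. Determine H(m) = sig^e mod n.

sig^2 ≡ 24^2 = 576 ≡ 141
sig^4 ≡ 141^2 = 19881 ≡ 16
5 = 4 + 1, so sig^5 ≡ 16·24 ≡ 94 (mod 145)

94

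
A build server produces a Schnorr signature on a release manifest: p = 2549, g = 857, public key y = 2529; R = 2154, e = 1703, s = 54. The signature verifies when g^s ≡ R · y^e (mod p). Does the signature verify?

g^s mod p:
857^2 = 734449 ≡ 337
857^4 ≡ 337^2 = 113569 ≡ 1413
857^8 ≡ 1413^2 = 1996569 ≡ 702
857^16 ≡ 702^2 = 492804 ≡ 847
857^32 ≡ 847^2 = 717409 ≡ 1140
54 = 32 + 16 + 4 + 2, so 857^54 ≡ 1140·847·1413·337 ≡ 2154 (mod 2549)
R · y^e mod p:
2529^2 = 6395841 ≡ 400
2529^4 ≡ 400^2 = 160000 ≡ 1962
2529^8 ≡ 1962^2 = 3849444 ≡ 454
2529^16 ≡ 454^2 = 206116 ≡ 2196
2529^32 ≡ 2196^2 = 4822416 ≡ 2257
2529^64 ≡ 2257^2 = 5094049 ≡ 1147
2529^128 ≡ 1147^2 = 1315609 ≡ 325
2529^256 ≡ 325^2 = 105625 ≡ 1116
2529^512 ≡ 1116^2 = 1245456 ≡ 1544
2529^1024 ≡ 1544^2 = 2383936 ≡ 621
1703 = 1024 + 512 + 128 + 32 + 4 + 2 + 1, so 2529^1703 ≡ 621·1544·325·2257·1962·400·2529 ≡ 1 (mod 2549)
2154·1 = 2154 ≡ 2154 (mod 2549)
2154 ≡ 2154 (mod 2549); signature holds.

verifies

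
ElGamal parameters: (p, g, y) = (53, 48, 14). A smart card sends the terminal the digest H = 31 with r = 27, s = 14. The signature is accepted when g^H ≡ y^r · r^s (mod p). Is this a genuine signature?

genuine

Left side g^H mod p:
48^2 = 2304 ≡ 25
48^4 ≡ 25^2 = 625 ≡ 42
48^8 ≡ 42^2 = 1764 ≡ 15
48^16 ≡ 15^2 = 225 ≡ 13
31 = 16 + 8 + 4 + 2 + 1, so 48^31 ≡ 13·15·42·25·48 ≡ 51 (mod 53)
Right side y^r · r^s mod p:
14^2 = 196 ≡ 37
14^4 ≡ 37^2 = 1369 ≡ 44
14^8 ≡ 44^2 = 1936 ≡ 28
14^16 ≡ 28^2 = 784 ≡ 42
27 = 16 + 8 + 2 + 1, so 14^27 ≡ 42·28·37·14 ≡ 39 (mod 53)
27^2 = 729 ≡ 40
27^4 ≡ 40^2 = 1600 ≡ 10
27^8 ≡ 10^2 = 100 ≡ 47
14 = 8 + 4 + 2, so 27^14 ≡ 47·10·40 ≡ 38 (mod 53)
39·38 = 1482 ≡ 51 (mod 53)
51 ≡ 51 (mod 53), so the signature is genuine.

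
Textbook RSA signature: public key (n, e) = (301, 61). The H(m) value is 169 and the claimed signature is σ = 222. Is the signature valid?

invalid

σ^2 ≡ 222^2 = 49284 ≡ 221
σ^4 ≡ 221^2 = 48841 ≡ 79
σ^8 ≡ 79^2 = 6241 ≡ 221
σ^16 ≡ 221^2 = 48841 ≡ 79
σ^32 ≡ 79^2 = 6241 ≡ 221
61 = 32 + 16 + 8 + 4 + 1, so σ^61 ≡ 221·79·221·79·222 ≡ 222 (mod 301)
The recovered value 222 does not match the digest 169.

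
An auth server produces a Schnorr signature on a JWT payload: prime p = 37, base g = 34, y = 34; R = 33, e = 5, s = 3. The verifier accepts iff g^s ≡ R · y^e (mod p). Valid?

g^s mod p:
Squares mod 37: 34^1≡34, 34^2≡9
3 = 2 + 1, so 34^3 ≡ 9·34 ≡ 10 (mod 37)
R · y^e mod p:
Squares mod 37: 34^1≡34, 34^2≡9, 34^4≡7
5 = 4 + 1, so 34^5 ≡ 7·34 ≡ 16 (mod 37)
33·16 = 528 ≡ 10 (mod 37)
10 ≡ 10 (mod 37); signature holds.

yes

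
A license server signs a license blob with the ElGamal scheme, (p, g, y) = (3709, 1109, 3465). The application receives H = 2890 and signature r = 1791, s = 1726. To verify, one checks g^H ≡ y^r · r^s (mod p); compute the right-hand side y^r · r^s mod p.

3465^2 = 12006225 ≡ 192
3465^4 ≡ 192^2 = 36864 ≡ 3483
3465^8 ≡ 3483^2 = 12131289 ≡ 2859
3465^16 ≡ 2859^2 = 8173881 ≡ 2954
3465^32 ≡ 2954^2 = 8726116 ≡ 2548
3465^64 ≡ 2548^2 = 6492304 ≡ 1554
3465^128 ≡ 1554^2 = 2414916 ≡ 357
3465^256 ≡ 357^2 = 127449 ≡ 1343
3465^512 ≡ 1343^2 = 1803649 ≡ 1075
3465^1024 ≡ 1075^2 = 1155625 ≡ 2126
1791 = 1024 + 512 + 128 + 64 + 32 + 16 + 8 + 4 + 2 + 1, so 3465^1791 ≡ 2126·1075·357·1554·2548·2954·2859·3483·192·3465 ≡ 1556 (mod 3709)
1791^2 = 3207681 ≡ 3105
1791^4 ≡ 3105^2 = 9641025 ≡ 1334
1791^8 ≡ 1334^2 = 1779556 ≡ 2945
1791^16 ≡ 2945^2 = 8673025 ≡ 1383
1791^32 ≡ 1383^2 = 1912689 ≡ 2554
1791^64 ≡ 2554^2 = 6522916 ≡ 2494
1791^128 ≡ 2494^2 = 6220036 ≡ 43
1791^256 ≡ 43^2 = 1849
1791^512 ≡ 1849^2 = 3418801 ≡ 2812
1791^1024 ≡ 2812^2 = 7907344 ≡ 3465
1726 = 1024 + 512 + 128 + 32 + 16 + 8 + 4 + 2, so 1791^1726 ≡ 3465·2812·43·2554·1383·2945·1334·3105 ≡ 345 (mod 3709)
y^r · r^s ≡ 1556·345 = 536820 ≡ 2724 (mod 3709)

2724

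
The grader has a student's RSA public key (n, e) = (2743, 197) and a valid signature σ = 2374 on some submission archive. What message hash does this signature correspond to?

736

Squares mod 2743: σ^1≡2374, σ^2≡1754, σ^4≡1613, σ^8≡1405, σ^16≡1808, σ^32≡1951, σ^64≡1860, σ^128≡677
197 = 128 + 64 + 4 + 1, so σ^197 ≡ 677·1860·1613·2374 ≡ 736 (mod 2743)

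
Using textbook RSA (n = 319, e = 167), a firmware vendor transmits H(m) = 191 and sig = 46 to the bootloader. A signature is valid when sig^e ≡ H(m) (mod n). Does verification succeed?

fails

sig^167 mod 319 = 128
sig^167 mod 319 = 128, but H(m) = 191.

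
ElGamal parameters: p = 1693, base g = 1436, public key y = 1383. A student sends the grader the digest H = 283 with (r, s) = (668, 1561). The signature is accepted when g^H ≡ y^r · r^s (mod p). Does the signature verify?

Left side g^H mod p:
Squares mod 1693: 1436^1≡1436, 1436^2≡22, 1436^4≡484, 1436^8≡622, 1436^16≡880, 1436^32≡699, 1436^64≡1017, 1436^128≡1559, 1436^256≡1026
283 = 256 + 16 + 8 + 2 + 1, so 1436^283 ≡ 1026·880·622·22·1436 ≡ 200 (mod 1693)
Right side y^r · r^s mod p:
Squares mod 1693: 1383^1≡1383, 1383^2≡1292, 1383^4≡1659, 1383^8≡1156, 1383^16≡559, 1383^32≡969, 1383^64≡1039, 1383^128≡1080, 1383^256≡1616, 1383^512≡850
668 = 512 + 128 + 16 + 8 + 4, so 1383^668 ≡ 850·1080·559·1156·1659 ≡ 622 (mod 1693)
Squares mod 1693: 668^1≡668, 668^2≡965, 668^4≡75, 668^8≡546, 668^16≡148, 668^32≡1588, 668^64≡867, 668^128≡1690, 668^256≡9, 668^512≡81, 668^1024≡1482
1561 = 1024 + 512 + 16 + 8 + 1, so 668^1561 ≡ 1482·81·148·546·668 ≡ 757 (mod 1693)
622·757 = 470854 ≡ 200 (mod 1693)
200 ≡ 200 (mod 1693), so the signature is genuine.

verifies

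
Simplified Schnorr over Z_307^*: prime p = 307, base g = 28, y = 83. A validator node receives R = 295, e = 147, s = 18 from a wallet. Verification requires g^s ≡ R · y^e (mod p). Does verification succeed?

g^s mod p:
Squares mod 307: 28^1≡28, 28^2≡170, 28^4≡42, 28^8≡229, 28^16≡251
18 = 16 + 2, so 28^18 ≡ 251·170 ≡ 304 (mod 307)
R · y^e mod p:
Squares mod 307: 83^1≡83, 83^2≡135, 83^4≡112, 83^8≡264, 83^16≡7, 83^32≡49, 83^64≡252, 83^128≡262
147 = 128 + 16 + 2 + 1, so 83^147 ≡ 262·7·135·83 ≡ 4 (mod 307)
295·4 = 1180 ≡ 259 (mod 307)
304 ≠ 259; the check fails.

fails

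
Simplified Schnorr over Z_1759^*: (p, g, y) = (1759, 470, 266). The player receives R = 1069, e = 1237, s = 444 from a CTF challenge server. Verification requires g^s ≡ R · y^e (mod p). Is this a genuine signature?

genuine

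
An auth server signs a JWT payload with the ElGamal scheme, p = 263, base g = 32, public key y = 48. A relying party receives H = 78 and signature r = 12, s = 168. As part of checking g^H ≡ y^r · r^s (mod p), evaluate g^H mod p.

33

32^2 = 1024 ≡ 235
32^4 ≡ 235^2 = 55225 ≡ 258
32^8 ≡ 258^2 = 66564 ≡ 25
32^16 ≡ 25^2 = 625 ≡ 99
32^32 ≡ 99^2 = 9801 ≡ 70
32^64 ≡ 70^2 = 4900 ≡ 166
78 = 64 + 8 + 4 + 2, so 32^78 ≡ 166·25·258·235 ≡ 33 (mod 263)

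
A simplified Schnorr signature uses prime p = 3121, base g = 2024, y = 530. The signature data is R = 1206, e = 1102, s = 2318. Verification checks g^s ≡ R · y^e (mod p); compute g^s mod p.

2024^2 = 4096576 ≡ 1824
2024^4 ≡ 1824^2 = 3326976 ≡ 3111
2024^8 ≡ 3111^2 = 9678321 ≡ 100
2024^16 ≡ 100^2 = 10000 ≡ 637
2024^32 ≡ 637^2 = 405769 ≡ 39
2024^64 ≡ 39^2 = 1521
2024^128 ≡ 1521^2 = 2313441 ≡ 780
2024^256 ≡ 780^2 = 608400 ≡ 2926
2024^512 ≡ 2926^2 = 8561476 ≡ 573
2024^1024 ≡ 573^2 = 328329 ≡ 624
2024^2048 ≡ 624^2 = 389376 ≡ 2372
2318 = 2048 + 256 + 8 + 4 + 2, so 2024^2318 ≡ 2372·2926·100·3111·1824 ≡ 1682 (mod 3121)

1682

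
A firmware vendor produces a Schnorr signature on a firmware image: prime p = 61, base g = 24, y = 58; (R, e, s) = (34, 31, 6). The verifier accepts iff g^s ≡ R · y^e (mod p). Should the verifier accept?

reject

g^s mod p:
24^2 = 576 ≡ 27
24^4 ≡ 27^2 = 729 ≡ 58
6 = 4 + 2, so 24^6 ≡ 58·27 ≡ 41 (mod 61)
R · y^e mod p:
58^2 = 3364 ≡ 9
58^4 ≡ 9^2 = 81 ≡ 20
58^8 ≡ 20^2 = 400 ≡ 34
58^16 ≡ 34^2 = 1156 ≡ 58
31 = 16 + 8 + 4 + 2 + 1, so 58^31 ≡ 58·34·20·9·58 ≡ 58 (mod 61)
34·58 = 1972 ≡ 20 (mod 61)
41 ≠ 20; the check fails.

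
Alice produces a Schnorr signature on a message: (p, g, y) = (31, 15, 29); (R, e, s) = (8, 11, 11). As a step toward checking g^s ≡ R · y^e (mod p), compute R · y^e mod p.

29^2 = 841 ≡ 4
29^4 ≡ 4^2 = 16
29^8 ≡ 16^2 = 256 ≡ 8
11 = 8 + 2 + 1, so 29^11 ≡ 8·4·29 ≡ 29 (mod 31)
R · y^e ≡ 8·29 = 232 ≡ 15 (mod 31)

15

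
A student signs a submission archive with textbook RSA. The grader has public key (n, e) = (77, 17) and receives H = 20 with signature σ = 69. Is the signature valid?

Squares mod 77: σ^1≡69, σ^2≡64, σ^4≡15, σ^8≡71, σ^16≡36
17 = 16 + 1, so σ^17 ≡ 36·69 ≡ 20 (mod 77)
σ^17 mod 77 = 20 matches H.

valid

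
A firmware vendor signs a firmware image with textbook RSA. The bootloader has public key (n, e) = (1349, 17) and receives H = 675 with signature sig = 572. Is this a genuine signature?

genuine

Squares mod 1349: sig^1≡572, sig^2≡726, sig^4≡966, sig^8≡997, sig^16≡1145
17 = 16 + 1, so sig^17 ≡ 1145·572 ≡ 675 (mod 1349)
sig^17 mod 1349 = 675 matches H.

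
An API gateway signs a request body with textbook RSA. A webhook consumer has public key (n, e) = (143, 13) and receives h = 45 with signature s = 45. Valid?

yes

Squares mod 143: s^1≡45, s^2≡23, s^4≡100, s^8≡133
13 = 8 + 4 + 1, so s^13 ≡ 133·100·45 ≡ 45 (mod 143)
s^13 mod 143 = 45 matches h.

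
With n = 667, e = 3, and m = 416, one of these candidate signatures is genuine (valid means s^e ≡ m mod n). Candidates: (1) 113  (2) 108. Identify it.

2

Candidate 1: Squares mod 667: 113^1≡113, 113^2≡96; 3 = 2 + 1, so 113^3 ≡ 96·113 ≡ 176 (mod 667)
Candidate 2: Squares mod 667: 108^1≡108, 108^2≡325; 3 = 2 + 1, so 108^3 ≡ 325·108 ≡ 416 (mod 667)
  → matches m = 416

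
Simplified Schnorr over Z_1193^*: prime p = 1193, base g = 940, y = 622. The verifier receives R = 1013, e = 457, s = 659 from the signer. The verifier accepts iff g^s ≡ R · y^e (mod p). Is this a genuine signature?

g^s mod p:
940^2 = 883600 ≡ 780
940^4 ≡ 780^2 = 608400 ≡ 1163
940^8 ≡ 1163^2 = 1352569 ≡ 900
940^16 ≡ 900^2 = 810000 ≡ 1146
940^32 ≡ 1146^2 = 1313316 ≡ 1016
940^64 ≡ 1016^2 = 1032256 ≡ 311
940^128 ≡ 311^2 = 96721 ≡ 88
940^256 ≡ 88^2 = 7744 ≡ 586
940^512 ≡ 586^2 = 343396 ≡ 1005
659 = 512 + 128 + 16 + 2 + 1, so 940^659 ≡ 1005·88·1146·780·940 ≡ 237 (mod 1193)
R · y^e mod p:
622^2 = 386884 ≡ 352
622^4 ≡ 352^2 = 123904 ≡ 1025
622^8 ≡ 1025^2 = 1050625 ≡ 785
622^16 ≡ 785^2 = 616225 ≡ 637
622^32 ≡ 637^2 = 405769 ≡ 149
622^64 ≡ 149^2 = 22201 ≡ 727
622^128 ≡ 727^2 = 528529 ≡ 30
622^256 ≡ 30^2 = 900
457 = 256 + 128 + 64 + 8 + 1, so 622^457 ≡ 900·30·727·785·622 ≡ 456 (mod 1193)
1013·456 = 461928 ≡ 237 (mod 1193)
237 ≡ 237 (mod 1193); signature holds.

genuine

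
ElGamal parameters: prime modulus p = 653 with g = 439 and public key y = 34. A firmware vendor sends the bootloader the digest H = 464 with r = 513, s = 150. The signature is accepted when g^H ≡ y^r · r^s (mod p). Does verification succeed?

Left side g^H mod p:
Squares mod 653: 439^1≡439, 439^2≡86, 439^4≡213, 439^8≡312, 439^16≡47, 439^32≡250, 439^64≡465, 439^128≡82, 439^256≡194
464 = 256 + 128 + 64 + 16, so 439^464 ≡ 194·82·465·47 ≡ 386 (mod 653)
Right side y^r · r^s mod p:
Squares mod 653: 34^1≡34, 34^2≡503, 34^4≡298, 34^8≡649, 34^16≡16, 34^32≡256, 34^64≡236, 34^128≡191, 34^256≡566, 34^512≡386
513 = 512 + 1, so 34^513 ≡ 386·34 ≡ 64 (mod 653)
Squares mod 653: 513^1≡513, 513^2≡10, 513^4≡100, 513^8≡205, 513^16≡233, 513^32≡90, 513^64≡264, 513^128≡478
150 = 128 + 16 + 4 + 2, so 513^150 ≡ 478·233·100·10 ≡ 279 (mod 653)
64·279 = 17856 ≡ 225 (mod 653)
386 ≠ 225, so verification fails.

fails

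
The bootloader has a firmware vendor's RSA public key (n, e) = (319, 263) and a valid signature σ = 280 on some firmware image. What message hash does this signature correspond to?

σ^2 ≡ 280^2 = 78400 ≡ 245
σ^4 ≡ 245^2 = 60025 ≡ 53
σ^8 ≡ 53^2 = 2809 ≡ 257
σ^16 ≡ 257^2 = 66049 ≡ 16
σ^32 ≡ 16^2 = 256
σ^64 ≡ 256^2 = 65536 ≡ 141
σ^128 ≡ 141^2 = 19881 ≡ 103
σ^256 ≡ 103^2 = 10609 ≡ 82
263 = 256 + 4 + 2 + 1, so σ^263 ≡ 82·53·245·280 ≡ 114 (mod 319)

114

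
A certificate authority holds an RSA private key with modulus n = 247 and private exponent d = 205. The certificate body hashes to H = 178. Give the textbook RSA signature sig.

178

H^2 ≡ 178^2 = 31684 ≡ 68
H^4 ≡ 68^2 = 4624 ≡ 178
H^8 ≡ 178^2 = 31684 ≡ 68
H^16 ≡ 68^2 = 4624 ≡ 178
H^32 ≡ 178^2 = 31684 ≡ 68
H^64 ≡ 68^2 = 4624 ≡ 178
H^128 ≡ 178^2 = 31684 ≡ 68
205 = 128 + 64 + 8 + 4 + 1, so H^205 ≡ 68·178·68·178·178 ≡ 178 (mod 247)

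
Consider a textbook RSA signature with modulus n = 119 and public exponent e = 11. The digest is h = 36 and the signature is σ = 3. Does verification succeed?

fails

σ^11 mod 119 = 75
σ^11 mod 119 = 75, but h = 36.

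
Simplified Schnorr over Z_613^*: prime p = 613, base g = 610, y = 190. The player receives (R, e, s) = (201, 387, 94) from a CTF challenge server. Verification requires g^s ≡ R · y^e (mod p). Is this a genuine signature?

g^s mod p:
610^2 = 372100 ≡ 9
610^4 ≡ 9^2 = 81
610^8 ≡ 81^2 = 6561 ≡ 431
610^16 ≡ 431^2 = 185761 ≡ 22
610^32 ≡ 22^2 = 484
610^64 ≡ 484^2 = 234256 ≡ 90
94 = 64 + 16 + 8 + 4 + 2, so 610^94 ≡ 90·22·431·81·9 ≡ 549 (mod 613)
R · y^e mod p:
190^2 = 36100 ≡ 546
190^4 ≡ 546^2 = 298116 ≡ 198
190^8 ≡ 198^2 = 39204 ≡ 585
190^16 ≡ 585^2 = 342225 ≡ 171
190^32 ≡ 171^2 = 29241 ≡ 430
190^64 ≡ 430^2 = 184900 ≡ 387
190^128 ≡ 387^2 = 149769 ≡ 197
190^256 ≡ 197^2 = 38809 ≡ 190
387 = 256 + 128 + 2 + 1, so 190^387 ≡ 190·197·546·190 ≡ 387 (mod 613)
201·387 = 77787 ≡ 549 (mod 613)
549 ≡ 549 (mod 613); signature holds.

genuine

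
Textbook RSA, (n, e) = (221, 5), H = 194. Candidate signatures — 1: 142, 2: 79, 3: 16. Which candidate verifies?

Candidate 1: Squares mod 221: 142^1≡142, 142^2≡53, 142^4≡157; 5 = 4 + 1, so 142^5 ≡ 157·142 ≡ 194 (mod 221)
  → matches H = 194
Candidate 2: Squares mod 221: 79^1≡79, 79^2≡53, 79^4≡157; 5 = 4 + 1, so 79^5 ≡ 157·79 ≡ 27 (mod 221)
Candidate 3: Squares mod 221: 16^1≡16, 16^2≡35, 16^4≡120; 5 = 4 + 1, so 16^5 ≡ 120·16 ≡ 152 (mod 221)

1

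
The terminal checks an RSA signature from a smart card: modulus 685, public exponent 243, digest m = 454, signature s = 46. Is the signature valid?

invalid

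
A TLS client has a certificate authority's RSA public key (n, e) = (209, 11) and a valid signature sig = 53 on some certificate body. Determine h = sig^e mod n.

Squares mod 209: sig^1≡53, sig^2≡92, sig^4≡104, sig^8≡157
11 = 8 + 2 + 1, so sig^11 ≡ 157·92·53 ≡ 174 (mod 209)

174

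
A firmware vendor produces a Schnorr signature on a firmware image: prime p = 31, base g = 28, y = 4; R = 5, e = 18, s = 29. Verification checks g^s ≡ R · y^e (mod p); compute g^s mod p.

28^2 = 784 ≡ 9
28^4 ≡ 9^2 = 81 ≡ 19
28^8 ≡ 19^2 = 361 ≡ 20
28^16 ≡ 20^2 = 400 ≡ 28
29 = 16 + 8 + 4 + 1, so 28^29 ≡ 28·20·19·28 ≡ 10 (mod 31)

10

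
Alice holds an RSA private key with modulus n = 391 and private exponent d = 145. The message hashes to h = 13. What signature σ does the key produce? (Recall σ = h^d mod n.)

353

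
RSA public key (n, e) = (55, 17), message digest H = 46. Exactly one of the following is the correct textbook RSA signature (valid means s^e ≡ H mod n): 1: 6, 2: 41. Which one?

2

Candidate 1: 6^2 = 36; 6^4 ≡ 36^2 = 1296 ≡ 31; 6^8 ≡ 31^2 = 961 ≡ 26; 6^16 ≡ 26^2 = 676 ≡ 16; 17 = 16 + 1, so 6^17 ≡ 16·6 ≡ 41 (mod 55)
Candidate 2: 41^2 = 1681 ≡ 31; 41^4 ≡ 31^2 = 961 ≡ 26; 41^8 ≡ 26^2 = 676 ≡ 16; 41^16 ≡ 16^2 = 256 ≡ 36; 17 = 16 + 1, so 41^17 ≡ 36·41 ≡ 46 (mod 55)
  → matches H = 46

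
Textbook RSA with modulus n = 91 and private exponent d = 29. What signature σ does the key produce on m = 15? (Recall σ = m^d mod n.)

71

Squares mod 91: m^1≡15, m^2≡43, m^4≡29, m^8≡22, m^16≡29
29 = 16 + 8 + 4 + 1, so m^29 ≡ 29·22·29·15 ≡ 71 (mod 91)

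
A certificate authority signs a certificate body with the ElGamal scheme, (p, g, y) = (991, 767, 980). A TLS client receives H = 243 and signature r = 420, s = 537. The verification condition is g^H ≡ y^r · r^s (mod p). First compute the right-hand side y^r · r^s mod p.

980^2 = 960400 ≡ 121
980^4 ≡ 121^2 = 14641 ≡ 767
980^8 ≡ 767^2 = 588289 ≡ 626
980^16 ≡ 626^2 = 391876 ≡ 431
980^32 ≡ 431^2 = 185761 ≡ 444
980^64 ≡ 444^2 = 197136 ≡ 918
980^128 ≡ 918^2 = 842724 ≡ 374
980^256 ≡ 374^2 = 139876 ≡ 145
420 = 256 + 128 + 32 + 4, so 980^420 ≡ 145·374·444·767 ≡ 782 (mod 991)
420^2 = 176400 ≡ 2
420^4 ≡ 2^2 = 4
420^8 ≡ 4^2 = 16
420^16 ≡ 16^2 = 256
420^32 ≡ 256^2 = 65536 ≡ 130
420^64 ≡ 130^2 = 16900 ≡ 53
420^128 ≡ 53^2 = 2809 ≡ 827
420^256 ≡ 827^2 = 683929 ≡ 139
420^512 ≡ 139^2 = 19321 ≡ 492
537 = 512 + 16 + 8 + 1, so 420^537 ≡ 492·256·16·420 ≡ 196 (mod 991)
y^r · r^s ≡ 782·196 = 153272 ≡ 658 (mod 991)

658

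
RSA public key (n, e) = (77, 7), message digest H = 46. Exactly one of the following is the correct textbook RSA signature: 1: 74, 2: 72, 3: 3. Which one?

1

Candidate 1: Squares mod 77: 74^1≡74, 74^2≡9, 74^4≡4; 7 = 4 + 2 + 1, so 74^7 ≡ 4·9·74 ≡ 46 (mod 77)
  → matches H = 46
Candidate 2: Squares mod 77: 72^1≡72, 72^2≡25, 72^4≡9; 7 = 4 + 2 + 1, so 72^7 ≡ 9·25·72 ≡ 30 (mod 77)
Candidate 3: Squares mod 77: 3^1≡3, 3^2≡9, 3^4≡4; 7 = 4 + 2 + 1, so 3^7 ≡ 4·9·3 ≡ 31 (mod 77)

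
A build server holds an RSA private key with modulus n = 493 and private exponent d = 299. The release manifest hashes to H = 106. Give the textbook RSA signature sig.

472

H^2 ≡ 106^2 = 11236 ≡ 390
H^4 ≡ 390^2 = 152100 ≡ 256
H^8 ≡ 256^2 = 65536 ≡ 460
H^16 ≡ 460^2 = 211600 ≡ 103
H^32 ≡ 103^2 = 10609 ≡ 256
H^64 ≡ 256^2 = 65536 ≡ 460
H^128 ≡ 460^2 = 211600 ≡ 103
H^256 ≡ 103^2 = 10609 ≡ 256
299 = 256 + 32 + 8 + 2 + 1, so H^299 ≡ 256·256·460·390·106 ≡ 472 (mod 493)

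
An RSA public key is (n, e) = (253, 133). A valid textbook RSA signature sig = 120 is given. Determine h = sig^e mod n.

sig^2 ≡ 120^2 = 14400 ≡ 232
sig^4 ≡ 232^2 = 53824 ≡ 188
sig^8 ≡ 188^2 = 35344 ≡ 177
sig^16 ≡ 177^2 = 31329 ≡ 210
sig^32 ≡ 210^2 = 44100 ≡ 78
sig^64 ≡ 78^2 = 6084 ≡ 12
sig^128 ≡ 12^2 = 144
133 = 128 + 4 + 1, so sig^133 ≡ 144·188·120 ≡ 120 (mod 253)

120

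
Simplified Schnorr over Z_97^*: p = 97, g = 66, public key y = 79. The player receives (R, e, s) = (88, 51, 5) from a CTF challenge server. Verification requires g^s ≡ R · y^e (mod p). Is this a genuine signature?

genuine

g^s mod p:
66^2 = 4356 ≡ 88
66^4 ≡ 88^2 = 7744 ≡ 81
5 = 4 + 1, so 66^5 ≡ 81·66 ≡ 11 (mod 97)
R · y^e mod p:
79^2 = 6241 ≡ 33
79^4 ≡ 33^2 = 1089 ≡ 22
79^8 ≡ 22^2 = 484 ≡ 96
79^16 ≡ 96^2 = 9216 ≡ 1
79^32 ≡ 1^2 = 1
51 = 32 + 16 + 2 + 1, so 79^51 ≡ 1·1·33·79 ≡ 85 (mod 97)
88·85 = 7480 ≡ 11 (mod 97)
11 ≡ 11 (mod 97); signature holds.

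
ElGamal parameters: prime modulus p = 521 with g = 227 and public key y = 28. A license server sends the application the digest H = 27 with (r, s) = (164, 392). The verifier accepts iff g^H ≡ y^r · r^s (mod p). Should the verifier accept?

reject

Left side g^H mod p:
227^27 mod 521 = 154
Right side y^r · r^s mod p:
28^164 mod 521 = 293
164^392 mod 521 = 309
293·309 = 90537 ≡ 404 (mod 521)
154 ≠ 404, so verification fails.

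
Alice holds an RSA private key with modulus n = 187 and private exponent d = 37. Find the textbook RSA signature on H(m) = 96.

112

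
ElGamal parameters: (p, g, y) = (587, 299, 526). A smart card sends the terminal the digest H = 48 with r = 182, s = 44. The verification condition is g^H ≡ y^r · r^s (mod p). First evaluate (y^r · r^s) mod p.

526^2 = 276676 ≡ 199
526^4 ≡ 199^2 = 39601 ≡ 272
526^8 ≡ 272^2 = 73984 ≡ 22
526^16 ≡ 22^2 = 484
526^32 ≡ 484^2 = 234256 ≡ 43
526^64 ≡ 43^2 = 1849 ≡ 88
526^128 ≡ 88^2 = 7744 ≡ 113
182 = 128 + 32 + 16 + 4 + 2, so 526^182 ≡ 113·43·484·272·199 ≡ 253 (mod 587)
182^2 = 33124 ≡ 252
182^4 ≡ 252^2 = 63504 ≡ 108
182^8 ≡ 108^2 = 11664 ≡ 511
182^16 ≡ 511^2 = 261121 ≡ 493
182^32 ≡ 493^2 = 243049 ≡ 31
44 = 32 + 8 + 4, so 182^44 ≡ 31·511·108 ≡ 310 (mod 587)
y^r · r^s ≡ 253·310 = 78430 ≡ 359 (mod 587)

359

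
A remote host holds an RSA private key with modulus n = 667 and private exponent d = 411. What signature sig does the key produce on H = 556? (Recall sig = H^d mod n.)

486

H^411 mod 667 = 486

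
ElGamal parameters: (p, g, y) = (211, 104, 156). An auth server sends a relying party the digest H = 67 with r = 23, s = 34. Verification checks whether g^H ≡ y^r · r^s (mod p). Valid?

Left side g^H mod p:
104^2 = 10816 ≡ 55
104^4 ≡ 55^2 = 3025 ≡ 71
104^8 ≡ 71^2 = 5041 ≡ 188
104^16 ≡ 188^2 = 35344 ≡ 107
104^32 ≡ 107^2 = 11449 ≡ 55
104^64 ≡ 55^2 = 3025 ≡ 71
67 = 64 + 2 + 1, so 104^67 ≡ 71·55·104 ≡ 156 (mod 211)
Right side y^r · r^s mod p:
156^2 = 24336 ≡ 71
156^4 ≡ 71^2 = 5041 ≡ 188
156^8 ≡ 188^2 = 35344 ≡ 107
156^16 ≡ 107^2 = 11449 ≡ 55
23 = 16 + 4 + 2 + 1, so 156^23 ≡ 55·188·71·156 ≡ 104 (mod 211)
23^2 = 529 ≡ 107
23^4 ≡ 107^2 = 11449 ≡ 55
23^8 ≡ 55^2 = 3025 ≡ 71
23^16 ≡ 71^2 = 5041 ≡ 188
23^32 ≡ 188^2 = 35344 ≡ 107
34 = 32 + 2, so 23^34 ≡ 107·107 ≡ 55 (mod 211)
104·55 = 5720 ≡ 23 (mod 211)
156 ≠ 23, so verification fails.

no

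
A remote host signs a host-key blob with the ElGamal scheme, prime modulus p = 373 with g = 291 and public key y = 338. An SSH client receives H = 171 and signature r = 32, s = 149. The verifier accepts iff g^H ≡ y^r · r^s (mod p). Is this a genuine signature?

genuine

Left side g^H mod p:
291^171 mod 373 = 354
Right side y^r · r^s mod p:
338^32 mod 373 = 177
32^149 mod 373 = 2
177·2 = 354 ≡ 354 (mod 373)
354 ≡ 354 (mod 373), so the signature is genuine.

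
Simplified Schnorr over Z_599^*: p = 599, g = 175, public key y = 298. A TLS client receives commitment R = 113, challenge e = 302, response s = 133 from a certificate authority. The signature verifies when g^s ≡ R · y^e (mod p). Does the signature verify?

verifies

g^s mod p:
175^2 = 30625 ≡ 76
175^4 ≡ 76^2 = 5776 ≡ 385
175^8 ≡ 385^2 = 148225 ≡ 272
175^16 ≡ 272^2 = 73984 ≡ 307
175^32 ≡ 307^2 = 94249 ≡ 206
175^64 ≡ 206^2 = 42436 ≡ 506
175^128 ≡ 506^2 = 256036 ≡ 263
133 = 128 + 4 + 1, so 175^133 ≡ 263·385·175 ≡ 7 (mod 599)
R · y^e mod p:
298^2 = 88804 ≡ 152
298^4 ≡ 152^2 = 23104 ≡ 342
298^8 ≡ 342^2 = 116964 ≡ 159
298^16 ≡ 159^2 = 25281 ≡ 123
298^32 ≡ 123^2 = 15129 ≡ 154
298^64 ≡ 154^2 = 23716 ≡ 355
298^128 ≡ 355^2 = 126025 ≡ 235
298^256 ≡ 235^2 = 55225 ≡ 117
302 = 256 + 32 + 8 + 4 + 2, so 298^302 ≡ 117·154·159·342·152 ≡ 228 (mod 599)
113·228 = 25764 ≡ 7 (mod 599)
7 ≡ 7 (mod 599); signature holds.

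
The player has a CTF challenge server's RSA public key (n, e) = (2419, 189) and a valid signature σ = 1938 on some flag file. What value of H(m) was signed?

1177

σ^2 ≡ 1938^2 = 3755844 ≡ 1556
σ^4 ≡ 1556^2 = 2421136 ≡ 2136
σ^8 ≡ 2136^2 = 4562496 ≡ 262
σ^16 ≡ 262^2 = 68644 ≡ 912
σ^32 ≡ 912^2 = 831744 ≡ 2027
σ^64 ≡ 2027^2 = 4108729 ≡ 1267
σ^128 ≡ 1267^2 = 1605289 ≡ 1492
189 = 128 + 32 + 16 + 8 + 4 + 1, so σ^189 ≡ 1492·2027·912·262·2136·1938 ≡ 1177 (mod 2419)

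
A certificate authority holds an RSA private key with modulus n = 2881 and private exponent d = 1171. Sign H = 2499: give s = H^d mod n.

347

H^2 ≡ 2499^2 = 6245001 ≡ 1874
H^4 ≡ 1874^2 = 3511876 ≡ 2818
H^8 ≡ 2818^2 = 7941124 ≡ 1088
H^16 ≡ 1088^2 = 1183744 ≡ 2534
H^32 ≡ 2534^2 = 6421156 ≡ 2288
H^64 ≡ 2288^2 = 5234944 ≡ 167
H^128 ≡ 167^2 = 27889 ≡ 1960
H^256 ≡ 1960^2 = 3841600 ≡ 1227
H^512 ≡ 1227^2 = 1505529 ≡ 1647
H^1024 ≡ 1647^2 = 2712609 ≡ 1588
1171 = 1024 + 128 + 16 + 2 + 1, so H^1171 ≡ 1588·1960·2534·1874·2499 ≡ 347 (mod 2881)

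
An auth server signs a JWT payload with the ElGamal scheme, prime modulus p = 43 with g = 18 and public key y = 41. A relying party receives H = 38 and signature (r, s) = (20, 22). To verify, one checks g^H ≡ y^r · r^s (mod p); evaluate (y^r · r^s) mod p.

41^2 = 1681 ≡ 4
41^4 ≡ 4^2 = 16
41^8 ≡ 16^2 = 256 ≡ 41
41^16 ≡ 41^2 = 1681 ≡ 4
20 = 16 + 4, so 41^20 ≡ 4·16 ≡ 21 (mod 43)
20^2 = 400 ≡ 13
20^4 ≡ 13^2 = 169 ≡ 40
20^8 ≡ 40^2 = 1600 ≡ 9
20^16 ≡ 9^2 = 81 ≡ 38
22 = 16 + 4 + 2, so 20^22 ≡ 38·40·13 ≡ 23 (mod 43)
y^r · r^s ≡ 21·23 = 483 ≡ 10 (mod 43)

10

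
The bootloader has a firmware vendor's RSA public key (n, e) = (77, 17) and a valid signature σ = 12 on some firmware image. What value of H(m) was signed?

σ^2 ≡ 12^2 = 144 ≡ 67
σ^4 ≡ 67^2 = 4489 ≡ 23
σ^8 ≡ 23^2 = 529 ≡ 67
σ^16 ≡ 67^2 = 4489 ≡ 23
17 = 16 + 1, so σ^17 ≡ 23·12 ≡ 45 (mod 77)

45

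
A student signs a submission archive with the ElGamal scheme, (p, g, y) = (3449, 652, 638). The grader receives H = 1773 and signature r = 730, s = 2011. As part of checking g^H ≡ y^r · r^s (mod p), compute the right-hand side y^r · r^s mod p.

1066

Squares mod 3449: 638^1≡638, 638^2≡62, 638^4≡395, 638^8≡820, 638^16≡3294, 638^32≡3331, 638^64≡128, 638^128≡2588, 638^256≡3235, 638^512≡959
730 = 512 + 128 + 64 + 16 + 8 + 2, so 638^730 ≡ 959·2588·128·3294·820·62 ≡ 1783 (mod 3449)
Squares mod 3449: 730^1≡730, 730^2≡1754, 730^4≡8, 730^8≡64, 730^16≡647, 730^32≡1280, 730^64≡125, 730^128≡1829, 730^256≡3160, 730^512≡745, 730^1024≡3185
2011 = 1024 + 512 + 256 + 128 + 64 + 16 + 8 + 2 + 1, so 730^2011 ≡ 3185·745·3160·1829·125·647·64·1754·730 ≡ 3084 (mod 3449)
y^r · r^s ≡ 1783·3084 = 5498772 ≡ 1066 (mod 3449)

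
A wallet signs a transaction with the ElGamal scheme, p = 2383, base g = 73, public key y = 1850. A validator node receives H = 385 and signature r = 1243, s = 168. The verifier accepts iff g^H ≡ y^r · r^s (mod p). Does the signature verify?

Left side g^H mod p:
73^2 = 5329 ≡ 563
73^4 ≡ 563^2 = 316969 ≡ 30
73^8 ≡ 30^2 = 900
73^16 ≡ 900^2 = 810000 ≡ 2163
73^32 ≡ 2163^2 = 4678569 ≡ 740
73^64 ≡ 740^2 = 547600 ≡ 1893
73^128 ≡ 1893^2 = 3583449 ≡ 1800
73^256 ≡ 1800^2 = 3240000 ≡ 1503
385 = 256 + 128 + 1, so 73^385 ≡ 1503·1800·73 ≡ 692 (mod 2383)
Right side y^r · r^s mod p:
1850^2 = 3422500 ≡ 512
1850^4 ≡ 512^2 = 262144 ≡ 14
1850^8 ≡ 14^2 = 196
1850^16 ≡ 196^2 = 38416 ≡ 288
1850^32 ≡ 288^2 = 82944 ≡ 1922
1850^64 ≡ 1922^2 = 3694084 ≡ 434
1850^128 ≡ 434^2 = 188356 ≡ 99
1850^256 ≡ 99^2 = 9801 ≡ 269
1850^512 ≡ 269^2 = 72361 ≡ 871
1850^1024 ≡ 871^2 = 758641 ≡ 847
1243 = 1024 + 128 + 64 + 16 + 8 + 2 + 1, so 1850^1243 ≡ 847·99·434·288·196·512·1850 ≡ 12 (mod 2383)
1243^2 = 1545049 ≡ 865
1243^4 ≡ 865^2 = 748225 ≡ 2346
1243^8 ≡ 2346^2 = 5503716 ≡ 1369
1243^16 ≡ 1369^2 = 1874161 ≡ 1123
1243^32 ≡ 1123^2 = 1261129 ≡ 522
1243^64 ≡ 522^2 = 272484 ≡ 822
1243^128 ≡ 822^2 = 675684 ≡ 1295
168 = 128 + 32 + 8, so 1243^168 ≡ 1295·522·1369 ≡ 1792 (mod 2383)
12·1792 = 21504 ≡ 57 (mod 2383)
692 ≠ 57, so verification fails.

does not verify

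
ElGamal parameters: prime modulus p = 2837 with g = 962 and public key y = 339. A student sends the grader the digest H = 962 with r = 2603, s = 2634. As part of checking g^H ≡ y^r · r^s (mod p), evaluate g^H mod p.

Squares mod 2837: 962^1≡962, 962^2≡582, 962^4≡1121, 962^8≡2687, 962^16≡2641, 962^32≡1535, 962^64≡1515, 962^128≡92, 962^256≡2790, 962^512≡2209
962 = 512 + 256 + 128 + 64 + 2, so 962^962 ≡ 2209·2790·92·1515·582 ≡ 2364 (mod 2837)

2364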